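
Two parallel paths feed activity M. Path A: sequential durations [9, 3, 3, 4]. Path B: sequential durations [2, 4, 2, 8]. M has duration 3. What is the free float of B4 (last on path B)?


ES(B4) = sum of predecessors on chain B = 8
EF(B4) = ES + duration = 8 + 8 = 16
Successor of B4 is M. ES(M) = max(sum(A), sum(B)) = max(19, 16) = 19
Free float = ES(successor) - EF(current) = 19 - 16 = 3

3


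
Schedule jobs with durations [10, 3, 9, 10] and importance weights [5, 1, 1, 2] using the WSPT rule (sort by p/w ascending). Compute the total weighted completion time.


Compute p/w ratios and sort ascending (WSPT): [(10, 5), (3, 1), (10, 2), (9, 1)]
Compute weighted completion times:
  Job (p=10,w=5): C=10, w*C=5*10=50
  Job (p=3,w=1): C=13, w*C=1*13=13
  Job (p=10,w=2): C=23, w*C=2*23=46
  Job (p=9,w=1): C=32, w*C=1*32=32
Total weighted completion time = 141

141


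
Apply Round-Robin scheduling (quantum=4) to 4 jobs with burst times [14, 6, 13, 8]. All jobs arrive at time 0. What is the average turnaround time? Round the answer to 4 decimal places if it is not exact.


Time quantum = 4
Execution trace:
  J1 runs 4 units, time = 4
  J2 runs 4 units, time = 8
  J3 runs 4 units, time = 12
  J4 runs 4 units, time = 16
  J1 runs 4 units, time = 20
  J2 runs 2 units, time = 22
  J3 runs 4 units, time = 26
  J4 runs 4 units, time = 30
  J1 runs 4 units, time = 34
  J3 runs 4 units, time = 38
  J1 runs 2 units, time = 40
  J3 runs 1 units, time = 41
Finish times: [40, 22, 41, 30]
Average turnaround = 133/4 = 33.25

33.25


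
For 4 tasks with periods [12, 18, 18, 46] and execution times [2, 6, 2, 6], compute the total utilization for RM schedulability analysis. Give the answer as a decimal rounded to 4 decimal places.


Compute individual utilizations (exact fractions):
  Task 1: C/T = 2/12 = 1/6 (approx. 0.1667)
  Task 2: C/T = 6/18 = 1/3 (approx. 0.3333)
  Task 3: C/T = 2/18 = 1/9 (approx. 0.1111)
  Task 4: C/T = 6/46 = 3/23 (approx. 0.1304)
Total utilization U = 1/6 + 1/3 + 1/9 + 3/23 = 307/414
Rounded to 4 decimal places: U = 0.7415
RM (Liu & Layland) bound for 4 tasks = 0.756828; compare with U = 307/414 (approx. 0.741546)
U <= bound, so schedulable by RM sufficient condition.

0.7415


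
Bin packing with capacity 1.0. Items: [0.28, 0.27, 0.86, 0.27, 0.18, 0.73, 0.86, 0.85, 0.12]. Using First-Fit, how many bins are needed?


Place items sequentially using First-Fit:
  Item 0.28 -> new Bin 1
  Item 0.27 -> Bin 1 (now 0.55)
  Item 0.86 -> new Bin 2
  Item 0.27 -> Bin 1 (now 0.82)
  Item 0.18 -> Bin 1 (now 1.0)
  Item 0.73 -> new Bin 3
  Item 0.86 -> new Bin 4
  Item 0.85 -> new Bin 5
  Item 0.12 -> Bin 2 (now 0.98)
Total bins used = 5

5


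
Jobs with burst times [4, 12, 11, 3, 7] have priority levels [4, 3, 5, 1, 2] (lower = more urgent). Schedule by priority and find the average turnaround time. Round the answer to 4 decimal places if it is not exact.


Sort by priority (ascending = highest first):
Order: [(1, 3), (2, 7), (3, 12), (4, 4), (5, 11)]
Completion times:
  Priority 1, burst=3, C=3
  Priority 2, burst=7, C=10
  Priority 3, burst=12, C=22
  Priority 4, burst=4, C=26
  Priority 5, burst=11, C=37
Average turnaround = 98/5 = 19.6

19.6


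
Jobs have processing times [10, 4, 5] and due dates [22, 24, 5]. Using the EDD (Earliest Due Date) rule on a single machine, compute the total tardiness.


Sort by due date (EDD order): [(5, 5), (10, 22), (4, 24)]
Compute completion times and tardiness:
  Job 1: p=5, d=5, C=5, tardiness=max(0,5-5)=0
  Job 2: p=10, d=22, C=15, tardiness=max(0,15-22)=0
  Job 3: p=4, d=24, C=19, tardiness=max(0,19-24)=0
Total tardiness = 0

0


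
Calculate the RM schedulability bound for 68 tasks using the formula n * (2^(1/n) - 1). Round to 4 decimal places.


Compute 2^(1/68) = 1.0102454700
Subtract 1: 1.0102454700 - 1 = 0.0102454700
Multiply by n: 68 * 0.0102454700 = 0.6966919600
Round to 4 dp: 0.6967

0.6967


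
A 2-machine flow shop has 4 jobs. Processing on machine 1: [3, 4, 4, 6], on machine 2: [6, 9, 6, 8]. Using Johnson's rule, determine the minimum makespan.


Apply Johnson's rule:
  Group 1 (a <= b): [(1, 3, 6), (2, 4, 9), (3, 4, 6), (4, 6, 8)]
  Group 2 (a > b): []
Optimal job order: [1, 2, 3, 4]
Schedule:
  Job 1: M1 done at 3, M2 done at 9
  Job 2: M1 done at 7, M2 done at 18
  Job 3: M1 done at 11, M2 done at 24
  Job 4: M1 done at 17, M2 done at 32
Makespan = 32

32


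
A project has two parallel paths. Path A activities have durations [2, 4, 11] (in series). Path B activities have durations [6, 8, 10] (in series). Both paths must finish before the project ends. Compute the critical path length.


Path A total = 2 + 4 + 11 = 17
Path B total = 6 + 8 + 10 = 24
Critical path = longest path = max(17, 24) = 24

24


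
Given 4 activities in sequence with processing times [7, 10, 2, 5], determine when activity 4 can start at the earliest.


Activity 4 starts after activities 1 through 3 complete.
Predecessor durations: [7, 10, 2]
ES = 7 + 10 + 2 = 19

19


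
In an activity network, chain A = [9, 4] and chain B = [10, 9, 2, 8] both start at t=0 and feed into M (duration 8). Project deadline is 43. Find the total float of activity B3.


Forward pass: ES(B3) = sum of predecessors on chain B = 19
EF = ES + duration = 19 + 2 = 21
Backward pass: LF(M) = deadline = 43; LS(M) = 43 - 8 = 35
LF(B3) = LS(M) - sum(successors on chain B) = 35 - 8 = 27
LS = LF - duration = 27 - 2 = 25
Total float = LS - ES = 25 - 19 = 6

6


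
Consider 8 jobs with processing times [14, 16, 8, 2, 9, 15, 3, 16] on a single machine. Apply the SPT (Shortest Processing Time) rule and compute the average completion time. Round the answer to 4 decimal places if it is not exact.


Sort jobs by processing time (SPT order): [2, 3, 8, 9, 14, 15, 16, 16]
Compute completion times sequentially:
  Job 1: processing = 2, completes at 2
  Job 2: processing = 3, completes at 5
  Job 3: processing = 8, completes at 13
  Job 4: processing = 9, completes at 22
  Job 5: processing = 14, completes at 36
  Job 6: processing = 15, completes at 51
  Job 7: processing = 16, completes at 67
  Job 8: processing = 16, completes at 83
Sum of completion times = 279
Average completion time = 279/8 = 34.875

34.875


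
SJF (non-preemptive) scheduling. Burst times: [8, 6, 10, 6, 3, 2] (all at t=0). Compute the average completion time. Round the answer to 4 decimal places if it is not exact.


SJF order (ascending): [2, 3, 6, 6, 8, 10]
Completion times:
  Job 1: burst=2, C=2
  Job 2: burst=3, C=5
  Job 3: burst=6, C=11
  Job 4: burst=6, C=17
  Job 5: burst=8, C=25
  Job 6: burst=10, C=35
Average completion = 95/6 = 15.8333

15.8333


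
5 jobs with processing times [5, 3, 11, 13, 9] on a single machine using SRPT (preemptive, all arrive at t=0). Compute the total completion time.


Since all jobs arrive at t=0, SRPT equals SPT ordering.
SPT order: [3, 5, 9, 11, 13]
Completion times:
  Job 1: p=3, C=3
  Job 2: p=5, C=8
  Job 3: p=9, C=17
  Job 4: p=11, C=28
  Job 5: p=13, C=41
Total completion time = 3 + 8 + 17 + 28 + 41 = 97

97


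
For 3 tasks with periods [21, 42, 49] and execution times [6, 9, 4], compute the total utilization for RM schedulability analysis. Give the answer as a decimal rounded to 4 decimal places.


Compute individual utilizations (exact fractions):
  Task 1: C/T = 6/21 = 2/7 (approx. 0.2857)
  Task 2: C/T = 9/42 = 3/14 (approx. 0.2143)
  Task 3: C/T = 4/49 (approx. 0.0816)
Total utilization U = 2/7 + 3/14 + 4/49 = 57/98
Rounded to 4 decimal places: U = 0.5816
RM (Liu & Layland) bound for 3 tasks = 0.779763; compare with U = 57/98 (approx. 0.581633)
U <= bound, so schedulable by RM sufficient condition.

0.5816


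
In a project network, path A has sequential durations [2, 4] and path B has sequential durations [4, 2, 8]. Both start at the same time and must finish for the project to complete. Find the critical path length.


Path A total = 2 + 4 = 6
Path B total = 4 + 2 + 8 = 14
Critical path = longest path = max(6, 14) = 14

14


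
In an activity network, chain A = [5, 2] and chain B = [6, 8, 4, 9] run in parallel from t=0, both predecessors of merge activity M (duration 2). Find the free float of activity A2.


ES(A2) = sum of predecessors on chain A = 5
EF(A2) = ES + duration = 5 + 2 = 7
Successor of A2 is M. ES(M) = max(sum(A), sum(B)) = max(7, 27) = 27
Free float = ES(successor) - EF(current) = 27 - 7 = 20

20


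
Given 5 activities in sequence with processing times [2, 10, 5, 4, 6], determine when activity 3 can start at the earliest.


Activity 3 starts after activities 1 through 2 complete.
Predecessor durations: [2, 10]
ES = 2 + 10 = 12

12


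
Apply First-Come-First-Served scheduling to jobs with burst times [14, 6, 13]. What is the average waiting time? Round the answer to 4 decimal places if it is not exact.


FCFS order (as given): [14, 6, 13]
Waiting times:
  Job 1: wait = 0
  Job 2: wait = 14
  Job 3: wait = 20
Sum of waiting times = 34
Average waiting time = 34/3 = 11.3333

11.3333


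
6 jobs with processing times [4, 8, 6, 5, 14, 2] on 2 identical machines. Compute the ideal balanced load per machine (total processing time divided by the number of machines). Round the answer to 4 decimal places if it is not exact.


Total processing time = 4 + 8 + 6 + 5 + 14 + 2 = 39
Number of machines = 2
Ideal balanced load = 39 / 2 = 19.5

19.5


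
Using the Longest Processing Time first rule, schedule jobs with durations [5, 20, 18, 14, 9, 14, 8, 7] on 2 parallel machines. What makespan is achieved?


Sort jobs in decreasing order (LPT): [20, 18, 14, 14, 9, 8, 7, 5]
Assign each job to the least loaded machine:
  Machine 1: jobs [20, 14, 8, 5], load = 47
  Machine 2: jobs [18, 14, 9, 7], load = 48
Makespan = max load = 48

48


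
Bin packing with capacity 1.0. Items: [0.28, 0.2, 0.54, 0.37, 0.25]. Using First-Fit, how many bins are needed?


Place items sequentially using First-Fit:
  Item 0.28 -> new Bin 1
  Item 0.2 -> Bin 1 (now 0.48)
  Item 0.54 -> new Bin 2
  Item 0.37 -> Bin 1 (now 0.85)
  Item 0.25 -> Bin 2 (now 0.79)
Total bins used = 2

2


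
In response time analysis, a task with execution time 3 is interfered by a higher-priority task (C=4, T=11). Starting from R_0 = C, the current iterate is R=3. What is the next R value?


R_next = C + ceil(R_prev / T_hp) * C_hp
ceil(3 / 11) = ceil(0.2727) = 1
Interference = 1 * 4 = 4
R_next = 3 + 4 = 7

7


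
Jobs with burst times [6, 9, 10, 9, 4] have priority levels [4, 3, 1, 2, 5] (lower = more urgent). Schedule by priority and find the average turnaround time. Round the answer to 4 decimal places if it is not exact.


Sort by priority (ascending = highest first):
Order: [(1, 10), (2, 9), (3, 9), (4, 6), (5, 4)]
Completion times:
  Priority 1, burst=10, C=10
  Priority 2, burst=9, C=19
  Priority 3, burst=9, C=28
  Priority 4, burst=6, C=34
  Priority 5, burst=4, C=38
Average turnaround = 129/5 = 25.8

25.8


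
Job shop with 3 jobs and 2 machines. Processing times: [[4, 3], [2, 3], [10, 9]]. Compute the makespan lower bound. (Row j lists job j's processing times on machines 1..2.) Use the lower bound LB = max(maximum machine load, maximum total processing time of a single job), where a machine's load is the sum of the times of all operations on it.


Machine loads:
  Machine 1: 4 + 2 + 10 = 16
  Machine 2: 3 + 3 + 9 = 15
Max machine load = 16
Job totals:
  Job 1: 7
  Job 2: 5
  Job 3: 19
Max job total = 19
Lower bound = max(16, 19) = 19

19


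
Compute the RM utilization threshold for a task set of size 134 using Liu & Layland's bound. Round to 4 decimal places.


Compute 2^(1/134) = 1.0051861419
Subtract 1: 1.0051861419 - 1 = 0.0051861419
Multiply by n: 134 * 0.0051861419 = 0.6949430146
Round to 4 dp: 0.6949

0.6949


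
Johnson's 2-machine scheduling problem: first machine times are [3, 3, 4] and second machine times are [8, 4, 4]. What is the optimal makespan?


Apply Johnson's rule:
  Group 1 (a <= b): [(1, 3, 8), (2, 3, 4), (3, 4, 4)]
  Group 2 (a > b): []
Optimal job order: [1, 2, 3]
Schedule:
  Job 1: M1 done at 3, M2 done at 11
  Job 2: M1 done at 6, M2 done at 15
  Job 3: M1 done at 10, M2 done at 19
Makespan = 19

19


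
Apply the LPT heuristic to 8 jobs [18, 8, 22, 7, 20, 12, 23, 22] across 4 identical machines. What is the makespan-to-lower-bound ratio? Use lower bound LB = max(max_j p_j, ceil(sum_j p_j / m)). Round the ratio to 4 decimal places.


LPT order: [23, 22, 22, 20, 18, 12, 8, 7]
Machine loads after assignment: [30, 34, 30, 38]
LPT makespan = 38
Lower bound = max(max_job, ceil(total/4)) = max(23, 33) = 33
Ratio = 38 / 33 = 1.1515

1.1515


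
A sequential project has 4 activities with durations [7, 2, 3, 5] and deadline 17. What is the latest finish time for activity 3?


LF(activity 3) = deadline - sum of successor durations
Successors: activities 4 through 4 with durations [5]
Sum of successor durations = 5
LF = 17 - 5 = 12

12


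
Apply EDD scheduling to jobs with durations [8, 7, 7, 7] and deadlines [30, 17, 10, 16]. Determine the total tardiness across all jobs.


Sort by due date (EDD order): [(7, 10), (7, 16), (7, 17), (8, 30)]
Compute completion times and tardiness:
  Job 1: p=7, d=10, C=7, tardiness=max(0,7-10)=0
  Job 2: p=7, d=16, C=14, tardiness=max(0,14-16)=0
  Job 3: p=7, d=17, C=21, tardiness=max(0,21-17)=4
  Job 4: p=8, d=30, C=29, tardiness=max(0,29-30)=0
Total tardiness = 4

4


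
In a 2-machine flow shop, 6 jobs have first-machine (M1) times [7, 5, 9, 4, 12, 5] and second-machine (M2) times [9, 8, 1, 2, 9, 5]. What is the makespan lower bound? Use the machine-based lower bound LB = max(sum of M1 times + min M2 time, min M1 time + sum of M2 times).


LB1 = sum(M1 times) + min(M2 times) = 42 + 1 = 43
LB2 = min(M1 times) + sum(M2 times) = 4 + 34 = 38
Lower bound = max(LB1, LB2) = max(43, 38) = 43

43


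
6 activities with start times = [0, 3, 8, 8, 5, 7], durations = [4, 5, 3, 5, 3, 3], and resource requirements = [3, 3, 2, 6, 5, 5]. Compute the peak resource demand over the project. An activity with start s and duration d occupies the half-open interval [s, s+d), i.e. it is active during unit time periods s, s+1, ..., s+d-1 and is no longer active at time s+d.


Each activity i is active on [start_i, start_i + duration_i).
Compute total resource usage per time slot:
  t=0: active resources = [3], total = 3
  t=1: active resources = [3], total = 3
  t=2: active resources = [3], total = 3
  t=3: active resources = [3, 3], total = 6
  t=4: active resources = [3], total = 3
  t=5: active resources = [3, 5], total = 8
  t=6: active resources = [3, 5], total = 8
  t=7: active resources = [3, 5, 5], total = 13
  t=8: active resources = [2, 6, 5], total = 13
  t=9: active resources = [2, 6, 5], total = 13
  t=10: active resources = [2, 6], total = 8
  t=11: active resources = [6], total = 6
  t=12: active resources = [6], total = 6
Peak resource demand = 13

13


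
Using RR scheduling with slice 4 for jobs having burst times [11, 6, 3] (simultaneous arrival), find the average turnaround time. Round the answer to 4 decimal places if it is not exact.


Time quantum = 4
Execution trace:
  J1 runs 4 units, time = 4
  J2 runs 4 units, time = 8
  J3 runs 3 units, time = 11
  J1 runs 4 units, time = 15
  J2 runs 2 units, time = 17
  J1 runs 3 units, time = 20
Finish times: [20, 17, 11]
Average turnaround = 48/3 = 16.0

16.0


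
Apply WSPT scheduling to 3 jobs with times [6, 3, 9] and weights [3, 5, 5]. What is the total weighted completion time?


Compute p/w ratios and sort ascending (WSPT): [(3, 5), (9, 5), (6, 3)]
Compute weighted completion times:
  Job (p=3,w=5): C=3, w*C=5*3=15
  Job (p=9,w=5): C=12, w*C=5*12=60
  Job (p=6,w=3): C=18, w*C=3*18=54
Total weighted completion time = 129

129


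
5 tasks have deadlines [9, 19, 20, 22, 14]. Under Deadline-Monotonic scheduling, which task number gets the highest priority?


Sort tasks by relative deadline (ascending):
  Task 1: deadline = 9
  Task 5: deadline = 14
  Task 2: deadline = 19
  Task 3: deadline = 20
  Task 4: deadline = 22
Priority order (highest first): [1, 5, 2, 3, 4]
Highest priority task = 1

1


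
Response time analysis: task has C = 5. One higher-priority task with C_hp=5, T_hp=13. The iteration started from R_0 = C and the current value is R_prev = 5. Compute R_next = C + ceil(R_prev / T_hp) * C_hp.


R_next = C + ceil(R_prev / T_hp) * C_hp
ceil(5 / 13) = ceil(0.3846) = 1
Interference = 1 * 5 = 5
R_next = 5 + 5 = 10

10


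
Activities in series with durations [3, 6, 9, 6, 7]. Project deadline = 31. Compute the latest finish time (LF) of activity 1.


LF(activity 1) = deadline - sum of successor durations
Successors: activities 2 through 5 with durations [6, 9, 6, 7]
Sum of successor durations = 28
LF = 31 - 28 = 3

3


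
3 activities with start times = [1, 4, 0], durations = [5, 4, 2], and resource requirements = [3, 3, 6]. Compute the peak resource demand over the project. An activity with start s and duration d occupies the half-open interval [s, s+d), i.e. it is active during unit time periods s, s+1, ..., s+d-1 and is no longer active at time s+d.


Each activity i is active on [start_i, start_i + duration_i).
Compute total resource usage per time slot:
  t=0: active resources = [6], total = 6
  t=1: active resources = [3, 6], total = 9
  t=2: active resources = [3], total = 3
  t=3: active resources = [3], total = 3
  t=4: active resources = [3, 3], total = 6
  t=5: active resources = [3, 3], total = 6
  t=6: active resources = [3], total = 3
  t=7: active resources = [3], total = 3
Peak resource demand = 9

9


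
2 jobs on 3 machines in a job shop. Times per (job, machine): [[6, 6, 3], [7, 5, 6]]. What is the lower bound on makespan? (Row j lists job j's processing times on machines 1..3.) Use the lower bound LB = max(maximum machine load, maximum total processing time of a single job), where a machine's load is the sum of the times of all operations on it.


Machine loads:
  Machine 1: 6 + 7 = 13
  Machine 2: 6 + 5 = 11
  Machine 3: 3 + 6 = 9
Max machine load = 13
Job totals:
  Job 1: 15
  Job 2: 18
Max job total = 18
Lower bound = max(13, 18) = 18

18


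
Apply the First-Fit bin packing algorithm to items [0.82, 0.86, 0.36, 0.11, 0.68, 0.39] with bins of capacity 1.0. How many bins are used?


Place items sequentially using First-Fit:
  Item 0.82 -> new Bin 1
  Item 0.86 -> new Bin 2
  Item 0.36 -> new Bin 3
  Item 0.11 -> Bin 1 (now 0.93)
  Item 0.68 -> new Bin 4
  Item 0.39 -> Bin 3 (now 0.75)
Total bins used = 4

4


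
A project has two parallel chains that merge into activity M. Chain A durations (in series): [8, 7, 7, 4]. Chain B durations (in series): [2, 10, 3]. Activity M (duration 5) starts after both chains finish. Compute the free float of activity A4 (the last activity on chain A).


ES(A4) = sum of predecessors on chain A = 22
EF(A4) = ES + duration = 22 + 4 = 26
Successor of A4 is M. ES(M) = max(sum(A), sum(B)) = max(26, 15) = 26
Free float = ES(successor) - EF(current) = 26 - 26 = 0

0


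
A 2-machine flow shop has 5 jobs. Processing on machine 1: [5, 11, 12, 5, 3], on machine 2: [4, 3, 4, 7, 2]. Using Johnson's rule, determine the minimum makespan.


Apply Johnson's rule:
  Group 1 (a <= b): [(4, 5, 7)]
  Group 2 (a > b): [(1, 5, 4), (3, 12, 4), (2, 11, 3), (5, 3, 2)]
Optimal job order: [4, 1, 3, 2, 5]
Schedule:
  Job 4: M1 done at 5, M2 done at 12
  Job 1: M1 done at 10, M2 done at 16
  Job 3: M1 done at 22, M2 done at 26
  Job 2: M1 done at 33, M2 done at 36
  Job 5: M1 done at 36, M2 done at 38
Makespan = 38

38


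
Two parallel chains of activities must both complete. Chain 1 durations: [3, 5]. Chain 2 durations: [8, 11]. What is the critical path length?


Path A total = 3 + 5 = 8
Path B total = 8 + 11 = 19
Critical path = longest path = max(8, 19) = 19

19


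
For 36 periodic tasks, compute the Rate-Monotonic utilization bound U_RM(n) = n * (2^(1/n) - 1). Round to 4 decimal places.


Compute 2^(1/36) = 1.0194406437
Subtract 1: 1.0194406437 - 1 = 0.0194406437
Multiply by n: 36 * 0.0194406437 = 0.6998631732
Round to 4 dp: 0.6999

0.6999


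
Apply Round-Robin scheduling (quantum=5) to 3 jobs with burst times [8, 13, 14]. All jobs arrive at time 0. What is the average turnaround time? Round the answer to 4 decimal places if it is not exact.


Time quantum = 5
Execution trace:
  J1 runs 5 units, time = 5
  J2 runs 5 units, time = 10
  J3 runs 5 units, time = 15
  J1 runs 3 units, time = 18
  J2 runs 5 units, time = 23
  J3 runs 5 units, time = 28
  J2 runs 3 units, time = 31
  J3 runs 4 units, time = 35
Finish times: [18, 31, 35]
Average turnaround = 84/3 = 28.0

28.0


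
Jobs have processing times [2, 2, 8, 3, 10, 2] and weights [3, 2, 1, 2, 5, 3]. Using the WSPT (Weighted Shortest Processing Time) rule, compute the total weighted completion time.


Compute p/w ratios and sort ascending (WSPT): [(2, 3), (2, 3), (2, 2), (3, 2), (10, 5), (8, 1)]
Compute weighted completion times:
  Job (p=2,w=3): C=2, w*C=3*2=6
  Job (p=2,w=3): C=4, w*C=3*4=12
  Job (p=2,w=2): C=6, w*C=2*6=12
  Job (p=3,w=2): C=9, w*C=2*9=18
  Job (p=10,w=5): C=19, w*C=5*19=95
  Job (p=8,w=1): C=27, w*C=1*27=27
Total weighted completion time = 170

170


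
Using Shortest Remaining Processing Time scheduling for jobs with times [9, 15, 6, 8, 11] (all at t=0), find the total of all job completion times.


Since all jobs arrive at t=0, SRPT equals SPT ordering.
SPT order: [6, 8, 9, 11, 15]
Completion times:
  Job 1: p=6, C=6
  Job 2: p=8, C=14
  Job 3: p=9, C=23
  Job 4: p=11, C=34
  Job 5: p=15, C=49
Total completion time = 6 + 14 + 23 + 34 + 49 = 126

126


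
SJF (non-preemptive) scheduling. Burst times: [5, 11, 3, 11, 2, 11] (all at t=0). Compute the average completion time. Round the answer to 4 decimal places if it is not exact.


SJF order (ascending): [2, 3, 5, 11, 11, 11]
Completion times:
  Job 1: burst=2, C=2
  Job 2: burst=3, C=5
  Job 3: burst=5, C=10
  Job 4: burst=11, C=21
  Job 5: burst=11, C=32
  Job 6: burst=11, C=43
Average completion = 113/6 = 18.8333

18.8333


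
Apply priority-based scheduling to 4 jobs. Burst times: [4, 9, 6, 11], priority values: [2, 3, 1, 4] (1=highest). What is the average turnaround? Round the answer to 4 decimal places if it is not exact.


Sort by priority (ascending = highest first):
Order: [(1, 6), (2, 4), (3, 9), (4, 11)]
Completion times:
  Priority 1, burst=6, C=6
  Priority 2, burst=4, C=10
  Priority 3, burst=9, C=19
  Priority 4, burst=11, C=30
Average turnaround = 65/4 = 16.25

16.25


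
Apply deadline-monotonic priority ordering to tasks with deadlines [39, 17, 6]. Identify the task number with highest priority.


Sort tasks by relative deadline (ascending):
  Task 3: deadline = 6
  Task 2: deadline = 17
  Task 1: deadline = 39
Priority order (highest first): [3, 2, 1]
Highest priority task = 3

3


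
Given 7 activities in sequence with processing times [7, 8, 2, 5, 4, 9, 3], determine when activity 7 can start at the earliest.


Activity 7 starts after activities 1 through 6 complete.
Predecessor durations: [7, 8, 2, 5, 4, 9]
ES = 7 + 8 + 2 + 5 + 4 + 9 = 35

35


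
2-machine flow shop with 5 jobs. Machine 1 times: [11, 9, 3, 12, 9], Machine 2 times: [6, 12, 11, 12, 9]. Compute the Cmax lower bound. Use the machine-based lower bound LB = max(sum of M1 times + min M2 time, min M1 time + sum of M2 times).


LB1 = sum(M1 times) + min(M2 times) = 44 + 6 = 50
LB2 = min(M1 times) + sum(M2 times) = 3 + 50 = 53
Lower bound = max(LB1, LB2) = max(50, 53) = 53

53


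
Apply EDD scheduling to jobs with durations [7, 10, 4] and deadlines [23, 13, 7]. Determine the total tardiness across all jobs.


Sort by due date (EDD order): [(4, 7), (10, 13), (7, 23)]
Compute completion times and tardiness:
  Job 1: p=4, d=7, C=4, tardiness=max(0,4-7)=0
  Job 2: p=10, d=13, C=14, tardiness=max(0,14-13)=1
  Job 3: p=7, d=23, C=21, tardiness=max(0,21-23)=0
Total tardiness = 1

1


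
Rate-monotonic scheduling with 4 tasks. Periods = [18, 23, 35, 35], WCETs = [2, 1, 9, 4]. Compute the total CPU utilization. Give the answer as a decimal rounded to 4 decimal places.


Compute individual utilizations (exact fractions):
  Task 1: C/T = 2/18 = 1/9 (approx. 0.1111)
  Task 2: C/T = 1/23 (approx. 0.0435)
  Task 3: C/T = 9/35 (approx. 0.2571)
  Task 4: C/T = 4/35 (approx. 0.1143)
Total utilization U = 1/9 + 1/23 + 9/35 + 4/35 = 3811/7245
Rounded to 4 decimal places: U = 0.5260
RM (Liu & Layland) bound for 4 tasks = 0.756828; compare with U = 3811/7245 (approx. 0.526018)
U <= bound, so schedulable by RM sufficient condition.

0.5260


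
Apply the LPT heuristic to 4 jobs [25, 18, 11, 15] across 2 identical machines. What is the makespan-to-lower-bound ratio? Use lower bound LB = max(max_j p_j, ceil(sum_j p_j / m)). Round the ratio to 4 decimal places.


LPT order: [25, 18, 15, 11]
Machine loads after assignment: [36, 33]
LPT makespan = 36
Lower bound = max(max_job, ceil(total/2)) = max(25, 35) = 35
Ratio = 36 / 35 = 1.0286

1.0286


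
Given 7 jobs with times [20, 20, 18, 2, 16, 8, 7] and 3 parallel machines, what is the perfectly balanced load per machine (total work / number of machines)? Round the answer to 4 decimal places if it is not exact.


Total processing time = 20 + 20 + 18 + 2 + 16 + 8 + 7 = 91
Number of machines = 3
Ideal balanced load = 91 / 3 = 30.3333

30.3333


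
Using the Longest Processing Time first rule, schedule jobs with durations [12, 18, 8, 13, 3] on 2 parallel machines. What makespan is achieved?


Sort jobs in decreasing order (LPT): [18, 13, 12, 8, 3]
Assign each job to the least loaded machine:
  Machine 1: jobs [18, 8], load = 26
  Machine 2: jobs [13, 12, 3], load = 28
Makespan = max load = 28

28


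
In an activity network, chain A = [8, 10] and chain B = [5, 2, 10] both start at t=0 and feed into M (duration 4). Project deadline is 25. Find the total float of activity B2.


Forward pass: ES(B2) = sum of predecessors on chain B = 5
EF = ES + duration = 5 + 2 = 7
Backward pass: LF(M) = deadline = 25; LS(M) = 25 - 4 = 21
LF(B2) = LS(M) - sum(successors on chain B) = 21 - 10 = 11
LS = LF - duration = 11 - 2 = 9
Total float = LS - ES = 9 - 5 = 4

4


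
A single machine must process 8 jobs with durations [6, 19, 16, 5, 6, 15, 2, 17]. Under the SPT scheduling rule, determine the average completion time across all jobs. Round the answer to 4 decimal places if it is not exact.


Sort jobs by processing time (SPT order): [2, 5, 6, 6, 15, 16, 17, 19]
Compute completion times sequentially:
  Job 1: processing = 2, completes at 2
  Job 2: processing = 5, completes at 7
  Job 3: processing = 6, completes at 13
  Job 4: processing = 6, completes at 19
  Job 5: processing = 15, completes at 34
  Job 6: processing = 16, completes at 50
  Job 7: processing = 17, completes at 67
  Job 8: processing = 19, completes at 86
Sum of completion times = 278
Average completion time = 278/8 = 34.75

34.75


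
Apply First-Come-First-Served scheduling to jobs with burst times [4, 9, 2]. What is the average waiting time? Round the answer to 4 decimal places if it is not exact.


FCFS order (as given): [4, 9, 2]
Waiting times:
  Job 1: wait = 0
  Job 2: wait = 4
  Job 3: wait = 13
Sum of waiting times = 17
Average waiting time = 17/3 = 5.6667

5.6667


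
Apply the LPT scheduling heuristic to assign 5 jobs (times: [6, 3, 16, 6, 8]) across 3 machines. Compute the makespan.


Sort jobs in decreasing order (LPT): [16, 8, 6, 6, 3]
Assign each job to the least loaded machine:
  Machine 1: jobs [16], load = 16
  Machine 2: jobs [8, 3], load = 11
  Machine 3: jobs [6, 6], load = 12
Makespan = max load = 16

16


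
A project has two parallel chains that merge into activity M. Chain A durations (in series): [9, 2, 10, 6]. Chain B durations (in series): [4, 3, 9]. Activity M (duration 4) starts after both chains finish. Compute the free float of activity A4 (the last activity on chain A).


ES(A4) = sum of predecessors on chain A = 21
EF(A4) = ES + duration = 21 + 6 = 27
Successor of A4 is M. ES(M) = max(sum(A), sum(B)) = max(27, 16) = 27
Free float = ES(successor) - EF(current) = 27 - 27 = 0

0


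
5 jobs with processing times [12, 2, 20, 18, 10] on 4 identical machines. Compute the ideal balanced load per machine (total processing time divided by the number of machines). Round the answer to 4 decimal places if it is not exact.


Total processing time = 12 + 2 + 20 + 18 + 10 = 62
Number of machines = 4
Ideal balanced load = 62 / 4 = 15.5

15.5


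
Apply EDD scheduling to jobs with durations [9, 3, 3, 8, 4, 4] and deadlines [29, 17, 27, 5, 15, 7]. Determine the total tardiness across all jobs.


Sort by due date (EDD order): [(8, 5), (4, 7), (4, 15), (3, 17), (3, 27), (9, 29)]
Compute completion times and tardiness:
  Job 1: p=8, d=5, C=8, tardiness=max(0,8-5)=3
  Job 2: p=4, d=7, C=12, tardiness=max(0,12-7)=5
  Job 3: p=4, d=15, C=16, tardiness=max(0,16-15)=1
  Job 4: p=3, d=17, C=19, tardiness=max(0,19-17)=2
  Job 5: p=3, d=27, C=22, tardiness=max(0,22-27)=0
  Job 6: p=9, d=29, C=31, tardiness=max(0,31-29)=2
Total tardiness = 13

13


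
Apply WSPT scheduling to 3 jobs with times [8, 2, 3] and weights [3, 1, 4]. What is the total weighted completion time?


Compute p/w ratios and sort ascending (WSPT): [(3, 4), (2, 1), (8, 3)]
Compute weighted completion times:
  Job (p=3,w=4): C=3, w*C=4*3=12
  Job (p=2,w=1): C=5, w*C=1*5=5
  Job (p=8,w=3): C=13, w*C=3*13=39
Total weighted completion time = 56

56


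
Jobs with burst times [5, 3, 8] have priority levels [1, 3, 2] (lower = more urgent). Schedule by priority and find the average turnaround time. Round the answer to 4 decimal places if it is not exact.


Sort by priority (ascending = highest first):
Order: [(1, 5), (2, 8), (3, 3)]
Completion times:
  Priority 1, burst=5, C=5
  Priority 2, burst=8, C=13
  Priority 3, burst=3, C=16
Average turnaround = 34/3 = 11.3333

11.3333


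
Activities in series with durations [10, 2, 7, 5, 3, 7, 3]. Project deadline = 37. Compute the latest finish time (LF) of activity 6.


LF(activity 6) = deadline - sum of successor durations
Successors: activities 7 through 7 with durations [3]
Sum of successor durations = 3
LF = 37 - 3 = 34

34


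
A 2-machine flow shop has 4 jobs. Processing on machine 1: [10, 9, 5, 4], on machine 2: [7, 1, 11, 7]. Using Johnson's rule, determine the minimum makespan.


Apply Johnson's rule:
  Group 1 (a <= b): [(4, 4, 7), (3, 5, 11)]
  Group 2 (a > b): [(1, 10, 7), (2, 9, 1)]
Optimal job order: [4, 3, 1, 2]
Schedule:
  Job 4: M1 done at 4, M2 done at 11
  Job 3: M1 done at 9, M2 done at 22
  Job 1: M1 done at 19, M2 done at 29
  Job 2: M1 done at 28, M2 done at 30
Makespan = 30

30


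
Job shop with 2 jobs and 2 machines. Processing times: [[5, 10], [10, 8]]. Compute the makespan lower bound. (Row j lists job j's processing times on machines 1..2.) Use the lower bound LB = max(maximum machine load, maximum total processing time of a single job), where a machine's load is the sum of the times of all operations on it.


Machine loads:
  Machine 1: 5 + 10 = 15
  Machine 2: 10 + 8 = 18
Max machine load = 18
Job totals:
  Job 1: 15
  Job 2: 18
Max job total = 18
Lower bound = max(18, 18) = 18

18


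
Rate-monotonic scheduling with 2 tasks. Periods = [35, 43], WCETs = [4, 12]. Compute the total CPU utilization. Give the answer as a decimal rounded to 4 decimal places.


Compute individual utilizations (exact fractions):
  Task 1: C/T = 4/35 (approx. 0.1143)
  Task 2: C/T = 12/43 (approx. 0.2791)
Total utilization U = 4/35 + 12/43 = 592/1505
Rounded to 4 decimal places: U = 0.3934
RM (Liu & Layland) bound for 2 tasks = 0.828427; compare with U = 592/1505 (approx. 0.393355)
U <= bound, so schedulable by RM sufficient condition.

0.3934


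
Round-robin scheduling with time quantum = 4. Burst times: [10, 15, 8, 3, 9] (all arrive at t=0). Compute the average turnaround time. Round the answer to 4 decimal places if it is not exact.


Time quantum = 4
Execution trace:
  J1 runs 4 units, time = 4
  J2 runs 4 units, time = 8
  J3 runs 4 units, time = 12
  J4 runs 3 units, time = 15
  J5 runs 4 units, time = 19
  J1 runs 4 units, time = 23
  J2 runs 4 units, time = 27
  J3 runs 4 units, time = 31
  J5 runs 4 units, time = 35
  J1 runs 2 units, time = 37
  J2 runs 4 units, time = 41
  J5 runs 1 units, time = 42
  J2 runs 3 units, time = 45
Finish times: [37, 45, 31, 15, 42]
Average turnaround = 170/5 = 34.0

34.0


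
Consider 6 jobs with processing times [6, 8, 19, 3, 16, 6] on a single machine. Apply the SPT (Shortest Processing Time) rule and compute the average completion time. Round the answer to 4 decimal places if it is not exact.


Sort jobs by processing time (SPT order): [3, 6, 6, 8, 16, 19]
Compute completion times sequentially:
  Job 1: processing = 3, completes at 3
  Job 2: processing = 6, completes at 9
  Job 3: processing = 6, completes at 15
  Job 4: processing = 8, completes at 23
  Job 5: processing = 16, completes at 39
  Job 6: processing = 19, completes at 58
Sum of completion times = 147
Average completion time = 147/6 = 24.5

24.5


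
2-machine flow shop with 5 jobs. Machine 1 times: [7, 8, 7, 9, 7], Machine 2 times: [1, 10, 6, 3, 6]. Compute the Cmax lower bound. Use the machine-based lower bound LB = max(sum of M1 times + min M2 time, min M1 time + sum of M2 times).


LB1 = sum(M1 times) + min(M2 times) = 38 + 1 = 39
LB2 = min(M1 times) + sum(M2 times) = 7 + 26 = 33
Lower bound = max(LB1, LB2) = max(39, 33) = 39

39


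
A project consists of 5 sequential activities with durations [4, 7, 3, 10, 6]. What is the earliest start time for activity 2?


Activity 2 starts after activities 1 through 1 complete.
Predecessor durations: [4]
ES = 4 = 4

4


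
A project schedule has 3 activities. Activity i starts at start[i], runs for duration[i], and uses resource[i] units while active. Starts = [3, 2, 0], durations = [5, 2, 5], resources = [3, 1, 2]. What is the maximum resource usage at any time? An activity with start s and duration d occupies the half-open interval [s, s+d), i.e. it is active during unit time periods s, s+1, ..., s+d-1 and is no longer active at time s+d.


Each activity i is active on [start_i, start_i + duration_i).
Compute total resource usage per time slot:
  t=0: active resources = [2], total = 2
  t=1: active resources = [2], total = 2
  t=2: active resources = [1, 2], total = 3
  t=3: active resources = [3, 1, 2], total = 6
  t=4: active resources = [3, 2], total = 5
  t=5: active resources = [3], total = 3
  t=6: active resources = [3], total = 3
  t=7: active resources = [3], total = 3
Peak resource demand = 6

6


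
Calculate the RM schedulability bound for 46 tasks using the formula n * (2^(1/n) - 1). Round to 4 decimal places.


Compute 2^(1/46) = 1.0151825180
Subtract 1: 1.0151825180 - 1 = 0.0151825180
Multiply by n: 46 * 0.0151825180 = 0.6983958280
Round to 4 dp: 0.6984

0.6984


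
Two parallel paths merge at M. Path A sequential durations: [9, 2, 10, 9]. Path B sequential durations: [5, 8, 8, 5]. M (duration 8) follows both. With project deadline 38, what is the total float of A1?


Forward pass: ES(A1) = sum of predecessors on chain A = 0
EF = ES + duration = 0 + 9 = 9
Backward pass: LF(M) = deadline = 38; LS(M) = 38 - 8 = 30
LF(A1) = LS(M) - sum(successors on chain A) = 30 - 21 = 9
LS = LF - duration = 9 - 9 = 0
Total float = LS - ES = 0 - 0 = 0

0


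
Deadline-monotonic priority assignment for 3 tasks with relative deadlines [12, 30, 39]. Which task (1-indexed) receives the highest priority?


Sort tasks by relative deadline (ascending):
  Task 1: deadline = 12
  Task 2: deadline = 30
  Task 3: deadline = 39
Priority order (highest first): [1, 2, 3]
Highest priority task = 1

1


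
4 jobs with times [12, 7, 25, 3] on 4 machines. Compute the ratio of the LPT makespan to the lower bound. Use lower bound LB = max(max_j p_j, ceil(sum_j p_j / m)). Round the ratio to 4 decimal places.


LPT order: [25, 12, 7, 3]
Machine loads after assignment: [25, 12, 7, 3]
LPT makespan = 25
Lower bound = max(max_job, ceil(total/4)) = max(25, 12) = 25
Ratio = 25 / 25 = 1.0

1.0


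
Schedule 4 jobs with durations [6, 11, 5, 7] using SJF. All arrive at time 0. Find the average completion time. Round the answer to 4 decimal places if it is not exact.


SJF order (ascending): [5, 6, 7, 11]
Completion times:
  Job 1: burst=5, C=5
  Job 2: burst=6, C=11
  Job 3: burst=7, C=18
  Job 4: burst=11, C=29
Average completion = 63/4 = 15.75

15.75


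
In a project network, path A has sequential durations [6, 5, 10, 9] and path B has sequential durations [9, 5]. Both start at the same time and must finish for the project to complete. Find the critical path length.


Path A total = 6 + 5 + 10 + 9 = 30
Path B total = 9 + 5 = 14
Critical path = longest path = max(30, 14) = 30

30


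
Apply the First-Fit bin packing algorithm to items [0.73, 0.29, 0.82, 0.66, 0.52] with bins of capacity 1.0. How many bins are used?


Place items sequentially using First-Fit:
  Item 0.73 -> new Bin 1
  Item 0.29 -> new Bin 2
  Item 0.82 -> new Bin 3
  Item 0.66 -> Bin 2 (now 0.95)
  Item 0.52 -> new Bin 4
Total bins used = 4

4


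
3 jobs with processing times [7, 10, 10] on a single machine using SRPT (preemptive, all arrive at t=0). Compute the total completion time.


Since all jobs arrive at t=0, SRPT equals SPT ordering.
SPT order: [7, 10, 10]
Completion times:
  Job 1: p=7, C=7
  Job 2: p=10, C=17
  Job 3: p=10, C=27
Total completion time = 7 + 17 + 27 = 51

51


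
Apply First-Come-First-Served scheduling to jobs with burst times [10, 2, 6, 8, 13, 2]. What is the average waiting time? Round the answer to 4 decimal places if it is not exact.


FCFS order (as given): [10, 2, 6, 8, 13, 2]
Waiting times:
  Job 1: wait = 0
  Job 2: wait = 10
  Job 3: wait = 12
  Job 4: wait = 18
  Job 5: wait = 26
  Job 6: wait = 39
Sum of waiting times = 105
Average waiting time = 105/6 = 17.5

17.5


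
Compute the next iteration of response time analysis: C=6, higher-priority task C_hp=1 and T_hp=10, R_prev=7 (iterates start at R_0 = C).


R_next = C + ceil(R_prev / T_hp) * C_hp
ceil(7 / 10) = ceil(0.7) = 1
Interference = 1 * 1 = 1
R_next = 6 + 1 = 7
R_next = R_prev, so the iteration has converged (response time = 7).

7


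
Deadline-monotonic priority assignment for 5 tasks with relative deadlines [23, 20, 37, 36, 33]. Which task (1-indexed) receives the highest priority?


Sort tasks by relative deadline (ascending):
  Task 2: deadline = 20
  Task 1: deadline = 23
  Task 5: deadline = 33
  Task 4: deadline = 36
  Task 3: deadline = 37
Priority order (highest first): [2, 1, 5, 4, 3]
Highest priority task = 2

2


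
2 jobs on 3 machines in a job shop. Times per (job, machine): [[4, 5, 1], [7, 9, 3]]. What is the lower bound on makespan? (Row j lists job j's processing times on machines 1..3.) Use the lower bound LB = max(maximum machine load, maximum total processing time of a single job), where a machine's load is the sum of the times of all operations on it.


Machine loads:
  Machine 1: 4 + 7 = 11
  Machine 2: 5 + 9 = 14
  Machine 3: 1 + 3 = 4
Max machine load = 14
Job totals:
  Job 1: 10
  Job 2: 19
Max job total = 19
Lower bound = max(14, 19) = 19

19


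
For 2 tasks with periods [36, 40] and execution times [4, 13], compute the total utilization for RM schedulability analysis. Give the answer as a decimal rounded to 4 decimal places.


Compute individual utilizations (exact fractions):
  Task 1: C/T = 4/36 = 1/9 (approx. 0.1111)
  Task 2: C/T = 13/40 (approx. 0.325)
Total utilization U = 1/9 + 13/40 = 157/360
Rounded to 4 decimal places: U = 0.4361
RM (Liu & Layland) bound for 2 tasks = 0.828427; compare with U = 157/360 (approx. 0.436111)
U <= bound, so schedulable by RM sufficient condition.

0.4361


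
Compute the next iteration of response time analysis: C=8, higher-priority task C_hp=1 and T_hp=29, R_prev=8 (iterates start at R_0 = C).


R_next = C + ceil(R_prev / T_hp) * C_hp
ceil(8 / 29) = ceil(0.2759) = 1
Interference = 1 * 1 = 1
R_next = 8 + 1 = 9

9
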